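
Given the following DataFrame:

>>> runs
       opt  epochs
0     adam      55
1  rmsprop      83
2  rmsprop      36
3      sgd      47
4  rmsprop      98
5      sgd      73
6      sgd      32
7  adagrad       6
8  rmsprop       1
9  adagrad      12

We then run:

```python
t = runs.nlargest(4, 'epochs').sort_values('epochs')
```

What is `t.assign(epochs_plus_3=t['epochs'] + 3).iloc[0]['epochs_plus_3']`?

take 4 rows with largest epochs:
       opt  epochs
4  rmsprop      98
1  rmsprop      83
5      sgd      73
0     adam      55
sort by epochs:
       opt  epochs
0     adam      55
5      sgd      73
1  rmsprop      83
4  rmsprop      98
add column epochs_plus_3 = t['epochs'] + 3:
       opt  epochs  epochs_plus_3
0     adam      55             58
5      sgd      73             76
1  rmsprop      83             86
4  rmsprop      98            101
Taking the value at position 0, column 'epochs_plus_3' gives 58.

58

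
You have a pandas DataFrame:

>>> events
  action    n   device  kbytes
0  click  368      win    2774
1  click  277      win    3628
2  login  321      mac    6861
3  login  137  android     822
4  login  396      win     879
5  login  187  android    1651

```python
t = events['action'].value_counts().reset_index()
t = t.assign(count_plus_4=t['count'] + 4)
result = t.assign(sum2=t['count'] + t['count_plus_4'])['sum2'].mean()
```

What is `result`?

10.0

value_counts of action:
action
login    4
click    2
Name: count, dtype: int64
reset_index():
  action  count
0  login      4
1  click      2
add column count_plus_4 = t['count'] + 4:
  action  count  count_plus_4
0  login      4             8
1  click      2             6
add column sum2 = t['count'] + t['count_plus_4']:
  action  count  count_plus_4  sum2
0  login      4             8    12
1  click      2             6     8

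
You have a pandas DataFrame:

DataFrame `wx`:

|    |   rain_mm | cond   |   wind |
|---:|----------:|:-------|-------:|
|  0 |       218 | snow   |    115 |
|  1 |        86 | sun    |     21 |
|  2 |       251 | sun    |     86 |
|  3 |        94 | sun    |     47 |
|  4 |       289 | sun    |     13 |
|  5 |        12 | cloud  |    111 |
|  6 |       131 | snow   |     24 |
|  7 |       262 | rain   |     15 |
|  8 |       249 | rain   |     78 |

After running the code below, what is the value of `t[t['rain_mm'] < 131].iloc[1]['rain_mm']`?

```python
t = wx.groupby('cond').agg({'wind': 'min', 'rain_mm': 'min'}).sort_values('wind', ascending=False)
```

group by cond: min(wind), min(rain_mm):
       wind  rain_mm
cond                
cloud   111       12
rain     15      249
snow     24      131
sun      13       86
sort by wind descending:
       wind  rain_mm
cond                
cloud   111       12
snow     24      131
rain     15      249
sun      13       86
filter rows where rain_mm < 131:
       wind  rain_mm
cond                
cloud   111       12
sun      13       86
value at position 1, column 'rain_mm' → 86

86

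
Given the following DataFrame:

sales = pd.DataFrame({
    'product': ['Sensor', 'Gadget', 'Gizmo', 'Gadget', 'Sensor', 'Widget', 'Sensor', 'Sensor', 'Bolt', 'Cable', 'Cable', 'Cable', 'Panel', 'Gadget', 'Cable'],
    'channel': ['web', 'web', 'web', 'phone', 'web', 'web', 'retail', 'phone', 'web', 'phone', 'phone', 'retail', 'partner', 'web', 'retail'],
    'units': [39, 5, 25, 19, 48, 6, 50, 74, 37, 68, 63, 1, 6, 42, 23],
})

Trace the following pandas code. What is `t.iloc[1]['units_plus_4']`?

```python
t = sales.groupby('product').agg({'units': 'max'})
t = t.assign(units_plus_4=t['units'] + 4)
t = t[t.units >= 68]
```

group by product, max of units:
         units
product       
Bolt        37
Cable       68
Gadget      42
Gizmo       25
Panel        6
Sensor      74
Widget       6
add column units_plus_4 = t['units'] + 4:
         units  units_plus_4
product                     
Bolt        37            41
Cable       68            72
Gadget      42            46
Gizmo       25            29
Panel        6            10
Sensor      74            78
Widget       6            10
filter rows where units >= 68:
         units  units_plus_4
product                     
Cable       68            72
Sensor      74            78
value at position 1, column 'units_plus_4' → 78

78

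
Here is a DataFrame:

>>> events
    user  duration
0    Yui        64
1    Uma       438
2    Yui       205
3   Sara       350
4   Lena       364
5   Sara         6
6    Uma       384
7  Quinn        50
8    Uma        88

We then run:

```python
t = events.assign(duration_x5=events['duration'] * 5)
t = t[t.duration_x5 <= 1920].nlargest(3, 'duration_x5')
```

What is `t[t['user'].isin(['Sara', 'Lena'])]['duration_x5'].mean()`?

1785.0

add column duration_x5 = events['duration'] * 5:
    user  duration  duration_x5
0    Yui        64          320
1    Uma       438         2190
2    Yui       205         1025
3   Sara       350         1750
4   Lena       364         1820
5   Sara         6           30
6    Uma       384         1920
7  Quinn        50          250
8    Uma        88          440
filter rows where duration_x5 <= 1920:
    user  duration  duration_x5
0    Yui        64          320
2    Yui       205         1025
3   Sara       350         1750
4   Lena       364         1820
5   Sara         6           30
6    Uma       384         1920
7  Quinn        50          250
8    Uma        88          440
take 3 rows with largest duration_x5:
   user  duration  duration_x5
6   Uma       384         1920
4  Lena       364         1820
3  Sara       350         1750
filter rows where user in ['Sara', 'Lena']:
   user  duration  duration_x5
4  Lena       364         1820
3  Sara       350         1750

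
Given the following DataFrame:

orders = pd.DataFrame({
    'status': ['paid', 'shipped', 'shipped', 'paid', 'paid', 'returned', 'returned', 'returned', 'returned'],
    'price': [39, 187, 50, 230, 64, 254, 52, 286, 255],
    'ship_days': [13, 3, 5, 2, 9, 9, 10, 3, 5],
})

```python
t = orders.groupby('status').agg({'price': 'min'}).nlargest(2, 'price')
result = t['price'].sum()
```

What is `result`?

group by status, min of price:
          price
status         
paid         39
returned     52
shipped      50
take 2 rows with largest price:
          price
status         
returned     52
shipped      50
Finally, sum of column 'price' = 102.

102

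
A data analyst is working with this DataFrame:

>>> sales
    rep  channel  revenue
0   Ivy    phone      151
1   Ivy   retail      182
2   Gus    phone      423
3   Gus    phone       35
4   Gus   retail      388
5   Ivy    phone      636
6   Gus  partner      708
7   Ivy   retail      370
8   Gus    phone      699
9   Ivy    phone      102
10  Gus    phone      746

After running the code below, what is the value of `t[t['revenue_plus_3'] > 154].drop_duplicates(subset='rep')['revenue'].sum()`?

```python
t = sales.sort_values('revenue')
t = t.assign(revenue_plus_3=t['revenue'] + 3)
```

570

sort by revenue:
    rep  channel  revenue
3   Gus    phone       35
9   Ivy    phone      102
0   Ivy    phone      151
1   Ivy   retail      182
7   Ivy   retail      370
4   Gus   retail      388
2   Gus    phone      423
5   Ivy    phone      636
8   Gus    phone      699
6   Gus  partner      708
10  Gus    phone      746
add column revenue_plus_3 = t['revenue'] + 3:
    rep  channel  revenue  revenue_plus_3
3   Gus    phone       35              38
9   Ivy    phone      102             105
0   Ivy    phone      151             154
1   Ivy   retail      182             185
7   Ivy   retail      370             373
4   Gus   retail      388             391
2   Gus    phone      423             426
5   Ivy    phone      636             639
8   Gus    phone      699             702
6   Gus  partner      708             711
10  Gus    phone      746             749
filter rows where revenue_plus_3 > 154:
    rep  channel  revenue  revenue_plus_3
1   Ivy   retail      182             185
7   Ivy   retail      370             373
4   Gus   retail      388             391
2   Gus    phone      423             426
5   Ivy    phone      636             639
8   Gus    phone      699             702
6   Gus  partner      708             711
10  Gus    phone      746             749
drop duplicate rep (keep=first):
   rep channel  revenue  revenue_plus_3
1  Ivy  retail      182             185
4  Gus  retail      388             391
The sum of column 'revenue' is 570.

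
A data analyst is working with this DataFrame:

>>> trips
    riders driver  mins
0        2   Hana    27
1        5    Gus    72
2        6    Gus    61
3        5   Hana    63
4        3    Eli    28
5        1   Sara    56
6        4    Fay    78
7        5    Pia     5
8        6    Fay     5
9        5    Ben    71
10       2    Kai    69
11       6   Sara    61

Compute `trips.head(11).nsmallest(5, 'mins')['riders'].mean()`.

take first 11 rows:
    riders driver  mins
0        2   Hana    27
1        5    Gus    72
2        6    Gus    61
3        5   Hana    63
4        3    Eli    28
5        1   Sara    56
6        4    Fay    78
7        5    Pia     5
8        6    Fay     5
9        5    Ben    71
10       2    Kai    69
take 5 rows with smallest mins:
   riders driver  mins
7       5    Pia     5
8       6    Fay     5
0       2   Hana    27
4       3    Eli    28
5       1   Sara    56
Then the mean of column 'riders': 3.4

3.4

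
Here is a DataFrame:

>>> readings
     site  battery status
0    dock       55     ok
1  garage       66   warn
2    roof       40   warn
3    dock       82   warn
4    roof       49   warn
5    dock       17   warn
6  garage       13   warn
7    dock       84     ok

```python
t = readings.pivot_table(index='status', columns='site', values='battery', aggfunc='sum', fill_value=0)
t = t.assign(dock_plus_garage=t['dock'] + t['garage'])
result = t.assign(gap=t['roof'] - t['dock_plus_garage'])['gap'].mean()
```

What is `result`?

pivot: rows=status, cols=site, sum(battery):
site    dock  garage  roof
status                    
ok       139       0     0
warn      99      79    89
add column dock_plus_garage = t['dock'] + t['garage']:
site    dock  garage  roof  dock_plus_garage
status                                      
ok       139       0     0               139
warn      99      79    89               178
add column gap = t['roof'] - t['dock_plus_garage']:
site    dock  garage  roof  dock_plus_garage  gap
status                                           
ok       139       0     0               139 -139
warn      99      79    89               178  -89

-114.0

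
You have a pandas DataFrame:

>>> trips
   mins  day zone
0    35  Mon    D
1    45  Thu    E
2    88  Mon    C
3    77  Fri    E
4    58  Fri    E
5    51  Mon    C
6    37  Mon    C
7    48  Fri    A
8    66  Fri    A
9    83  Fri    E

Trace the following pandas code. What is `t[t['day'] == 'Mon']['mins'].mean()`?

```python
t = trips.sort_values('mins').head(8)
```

sort by mins:
   mins  day zone
0    35  Mon    D
6    37  Mon    C
1    45  Thu    E
7    48  Fri    A
5    51  Mon    C
4    58  Fri    E
8    66  Fri    A
3    77  Fri    E
9    83  Fri    E
2    88  Mon    C
take first 8 rows:
   mins  day zone
0    35  Mon    D
6    37  Mon    C
1    45  Thu    E
7    48  Fri    A
5    51  Mon    C
4    58  Fri    E
8    66  Fri    A
3    77  Fri    E
filter rows where day == 'Mon':
   mins  day zone
0    35  Mon    D
6    37  Mon    C
5    51  Mon    C
Then the mean of column 'mins': 41.0

41.0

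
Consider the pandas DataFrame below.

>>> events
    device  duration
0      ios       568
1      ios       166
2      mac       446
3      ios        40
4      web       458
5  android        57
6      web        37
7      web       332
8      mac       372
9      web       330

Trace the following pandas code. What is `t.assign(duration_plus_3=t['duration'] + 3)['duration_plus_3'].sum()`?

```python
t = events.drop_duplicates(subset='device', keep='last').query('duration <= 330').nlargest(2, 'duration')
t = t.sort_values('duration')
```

drop duplicate device (keep=last):
    device  duration
3      ios        40
5  android        57
8      mac       372
9      web       330
filter rows where duration <= 330:
    device  duration
3      ios        40
5  android        57
9      web       330
take 2 rows with largest duration:
    device  duration
9      web       330
5  android        57
sort by duration:
    device  duration
5  android        57
9      web       330
add column duration_plus_3 = t['duration'] + 3:
    device  duration  duration_plus_3
5  android        57               60
9      web       330              333
The sum of column 'duration_plus_3' is 393.

393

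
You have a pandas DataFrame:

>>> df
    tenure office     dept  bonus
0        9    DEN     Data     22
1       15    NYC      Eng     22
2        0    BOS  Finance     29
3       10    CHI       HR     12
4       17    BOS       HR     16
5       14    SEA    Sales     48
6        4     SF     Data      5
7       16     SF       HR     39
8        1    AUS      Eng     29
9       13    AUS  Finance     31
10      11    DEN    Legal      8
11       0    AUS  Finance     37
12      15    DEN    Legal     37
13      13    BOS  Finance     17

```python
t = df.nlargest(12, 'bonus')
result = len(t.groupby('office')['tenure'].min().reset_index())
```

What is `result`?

7

take 12 rows with largest bonus:
    tenure office     dept  bonus
5       14    SEA    Sales     48
7       16     SF       HR     39
11       0    AUS  Finance     37
12      15    DEN    Legal     37
9       13    AUS  Finance     31
2        0    BOS  Finance     29
8        1    AUS      Eng     29
0        9    DEN     Data     22
1       15    NYC      Eng     22
13      13    BOS  Finance     17
4       17    BOS       HR     16
3       10    CHI       HR     12
group by office, min of tenure:
office
AUS     0
BOS     0
CHI    10
DEN     9
NYC    15
SEA    14
SF     16
Name: tenure, dtype: int64
reset_index():
  office  tenure
0    AUS       0
1    BOS       0
2    CHI      10
3    DEN       9
4    NYC      15
5    SEA      14
6     SF      16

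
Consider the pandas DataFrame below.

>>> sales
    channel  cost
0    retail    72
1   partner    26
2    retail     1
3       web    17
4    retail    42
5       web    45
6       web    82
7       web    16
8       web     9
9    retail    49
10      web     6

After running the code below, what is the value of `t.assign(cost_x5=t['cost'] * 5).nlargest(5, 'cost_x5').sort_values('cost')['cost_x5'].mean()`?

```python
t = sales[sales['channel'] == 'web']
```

169.0

filter rows where channel == 'web':
   channel  cost
3      web    17
5      web    45
6      web    82
7      web    16
8      web     9
10     web     6
add column cost_x5 = t['cost'] * 5:
   channel  cost  cost_x5
3      web    17       85
5      web    45      225
6      web    82      410
7      web    16       80
8      web     9       45
10     web     6       30
take 5 rows with largest cost_x5:
  channel  cost  cost_x5
6     web    82      410
5     web    45      225
3     web    17       85
7     web    16       80
8     web     9       45
sort by cost:
  channel  cost  cost_x5
8     web     9       45
7     web    16       80
3     web    17       85
5     web    45      225
6     web    82      410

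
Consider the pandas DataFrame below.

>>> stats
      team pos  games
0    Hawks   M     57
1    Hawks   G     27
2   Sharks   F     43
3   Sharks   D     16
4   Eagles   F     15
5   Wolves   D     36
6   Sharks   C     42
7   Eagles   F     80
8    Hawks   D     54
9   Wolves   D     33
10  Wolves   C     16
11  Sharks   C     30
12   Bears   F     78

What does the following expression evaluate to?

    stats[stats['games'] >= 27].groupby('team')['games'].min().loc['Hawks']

27

filter rows where games >= 27:
      team pos  games
0    Hawks   M     57
1    Hawks   G     27
2   Sharks   F     43
5   Wolves   D     36
6   Sharks   C     42
7   Eagles   F     80
8    Hawks   D     54
9   Wolves   D     33
11  Sharks   C     30
12   Bears   F     78
group by team, min of games:
team
Bears     78
Eagles    80
Hawks     27
Sharks    30
Wolves    33
Name: games, dtype: int64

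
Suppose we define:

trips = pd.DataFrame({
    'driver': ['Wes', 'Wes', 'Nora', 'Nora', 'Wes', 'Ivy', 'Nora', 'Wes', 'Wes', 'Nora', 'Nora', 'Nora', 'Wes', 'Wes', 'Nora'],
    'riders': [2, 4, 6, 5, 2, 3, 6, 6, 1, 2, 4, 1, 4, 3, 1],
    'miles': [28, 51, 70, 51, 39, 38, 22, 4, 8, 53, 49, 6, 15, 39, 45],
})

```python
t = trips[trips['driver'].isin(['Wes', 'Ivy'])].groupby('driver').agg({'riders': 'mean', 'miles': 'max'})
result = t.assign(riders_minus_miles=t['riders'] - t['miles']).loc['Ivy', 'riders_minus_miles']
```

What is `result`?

-35.0

filter rows where driver in ['Wes', 'Ivy']:
   driver  riders  miles
0     Wes       2     28
1     Wes       4     51
4     Wes       2     39
5     Ivy       3     38
7     Wes       6      4
8     Wes       1      8
12    Wes       4     15
13    Wes       3     39
group by driver: mean(riders), max(miles):
          riders  miles
driver                 
Ivy     3.000000     38
Wes     3.142857     51
add column riders_minus_miles = t['riders'] - t['miles']:
          riders  miles  riders_minus_miles
driver                                     
Ivy     3.000000     38          -35.000000
Wes     3.142857     51          -47.857143
Then the value at row 'Ivy', column 'riders_minus_miles': -35.0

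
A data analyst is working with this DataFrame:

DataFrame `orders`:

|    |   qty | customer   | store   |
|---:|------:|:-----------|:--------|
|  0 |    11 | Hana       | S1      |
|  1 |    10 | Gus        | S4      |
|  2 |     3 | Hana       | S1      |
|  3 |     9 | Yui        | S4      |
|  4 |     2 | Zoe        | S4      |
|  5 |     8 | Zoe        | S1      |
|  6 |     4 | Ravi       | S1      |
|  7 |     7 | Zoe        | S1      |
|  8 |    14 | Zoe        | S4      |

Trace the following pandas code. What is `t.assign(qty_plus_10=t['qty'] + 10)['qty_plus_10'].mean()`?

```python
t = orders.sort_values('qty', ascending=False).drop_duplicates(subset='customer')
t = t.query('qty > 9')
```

sort by qty descending:
   qty customer store
8   14      Zoe    S4
0   11     Hana    S1
1   10      Gus    S4
3    9      Yui    S4
5    8      Zoe    S1
7    7      Zoe    S1
6    4     Ravi    S1
2    3     Hana    S1
4    2      Zoe    S4
drop duplicate customer (keep=first):
   qty customer store
8   14      Zoe    S4
0   11     Hana    S1
1   10      Gus    S4
3    9      Yui    S4
6    4     Ravi    S1
filter rows where qty > 9:
   qty customer store
8   14      Zoe    S4
0   11     Hana    S1
1   10      Gus    S4
add column qty_plus_10 = t['qty'] + 10:
   qty customer store  qty_plus_10
8   14      Zoe    S4           24
0   11     Hana    S1           21
1   10      Gus    S4           20
Taking the mean of column 'qty_plus_10' gives 21.6666666667.

21.6666666667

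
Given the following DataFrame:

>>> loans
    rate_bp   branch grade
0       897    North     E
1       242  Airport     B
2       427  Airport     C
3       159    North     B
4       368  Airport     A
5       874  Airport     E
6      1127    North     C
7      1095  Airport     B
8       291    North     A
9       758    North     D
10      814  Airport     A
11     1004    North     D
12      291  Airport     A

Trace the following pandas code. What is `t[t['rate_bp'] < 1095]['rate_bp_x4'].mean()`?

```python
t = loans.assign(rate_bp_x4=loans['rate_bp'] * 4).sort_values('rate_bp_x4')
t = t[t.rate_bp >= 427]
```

add column rate_bp_x4 = loans['rate_bp'] * 4:
    rate_bp   branch grade  rate_bp_x4
0       897    North     E        3588
1       242  Airport     B         968
2       427  Airport     C        1708
3       159    North     B         636
4       368  Airport     A        1472
5       874  Airport     E        3496
6      1127    North     C        4508
7      1095  Airport     B        4380
8       291    North     A        1164
9       758    North     D        3032
10      814  Airport     A        3256
11     1004    North     D        4016
12      291  Airport     A        1164
sort by rate_bp_x4:
    rate_bp   branch grade  rate_bp_x4
3       159    North     B         636
1       242  Airport     B         968
8       291    North     A        1164
12      291  Airport     A        1164
4       368  Airport     A        1472
2       427  Airport     C        1708
9       758    North     D        3032
10      814  Airport     A        3256
5       874  Airport     E        3496
0       897    North     E        3588
11     1004    North     D        4016
7      1095  Airport     B        4380
6      1127    North     C        4508
filter rows where rate_bp >= 427:
    rate_bp   branch grade  rate_bp_x4
2       427  Airport     C        1708
9       758    North     D        3032
10      814  Airport     A        3256
5       874  Airport     E        3496
0       897    North     E        3588
11     1004    North     D        4016
7      1095  Airport     B        4380
6      1127    North     C        4508
filter rows where rate_bp < 1095:
    rate_bp   branch grade  rate_bp_x4
2       427  Airport     C        1708
9       758    North     D        3032
10      814  Airport     A        3256
5       874  Airport     E        3496
0       897    North     E        3588
11     1004    North     D        4016
Finally, mean of column 'rate_bp_x4' = 3182.66666667.

3182.66666667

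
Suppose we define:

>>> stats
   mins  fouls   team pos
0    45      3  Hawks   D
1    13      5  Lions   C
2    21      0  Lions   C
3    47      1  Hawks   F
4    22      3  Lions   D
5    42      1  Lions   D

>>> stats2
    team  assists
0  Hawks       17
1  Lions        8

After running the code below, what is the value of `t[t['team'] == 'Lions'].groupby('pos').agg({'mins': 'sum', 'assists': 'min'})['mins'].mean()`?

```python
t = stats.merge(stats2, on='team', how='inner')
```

merge on 'team' (how='inner') → 6 rows:
   mins  fouls   team pos  assists
0    45      3  Hawks   D       17
1    13      5  Lions   C        8
2    21      0  Lions   C        8
3    47      1  Hawks   F       17
4    22      3  Lions   D        8
5    42      1  Lions   D        8
filter rows where team == 'Lions':
   mins  fouls   team pos  assists
1    13      5  Lions   C        8
2    21      0  Lions   C        8
4    22      3  Lions   D        8
5    42      1  Lions   D        8
group by pos: sum(mins), min(assists):
     mins  assists
pos               
C      34        8
D      64        8
mean of column 'mins' → 49.0

49.0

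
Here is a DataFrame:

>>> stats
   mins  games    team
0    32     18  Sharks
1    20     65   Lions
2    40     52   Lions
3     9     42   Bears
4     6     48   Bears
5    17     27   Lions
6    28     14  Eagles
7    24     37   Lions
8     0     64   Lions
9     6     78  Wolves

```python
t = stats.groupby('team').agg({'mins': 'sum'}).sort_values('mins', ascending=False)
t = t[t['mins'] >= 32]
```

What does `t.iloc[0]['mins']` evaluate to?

101

group by team, sum of mins:
        mins
team        
Bears     15
Eagles    28
Lions    101
Sharks    32
Wolves     6
sort by mins descending:
        mins
team        
Lions    101
Sharks    32
Eagles    28
Bears     15
Wolves     6
filter rows where mins >= 32:
        mins
team        
Lions    101
Sharks    32
Then the value at position 0, column 'mins': 101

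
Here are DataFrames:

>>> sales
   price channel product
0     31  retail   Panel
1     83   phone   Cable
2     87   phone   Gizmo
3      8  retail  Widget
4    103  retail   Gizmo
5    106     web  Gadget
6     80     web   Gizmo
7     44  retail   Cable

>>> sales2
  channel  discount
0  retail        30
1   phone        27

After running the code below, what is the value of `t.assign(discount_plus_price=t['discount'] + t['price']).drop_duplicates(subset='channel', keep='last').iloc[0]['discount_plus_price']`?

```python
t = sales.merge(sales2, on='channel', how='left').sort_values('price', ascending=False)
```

merge on 'channel' (how='left') → 8 rows:
   price channel product  discount
0     31  retail   Panel      30.0
1     83   phone   Cable      27.0
2     87   phone   Gizmo      27.0
3      8  retail  Widget      30.0
4    103  retail   Gizmo      30.0
5    106     web  Gadget       NaN
6     80     web   Gizmo       NaN
7     44  retail   Cable      30.0
sort by price descending:
   price channel product  discount
5    106     web  Gadget       NaN
4    103  retail   Gizmo      30.0
2     87   phone   Gizmo      27.0
1     83   phone   Cable      27.0
6     80     web   Gizmo       NaN
7     44  retail   Cable      30.0
0     31  retail   Panel      30.0
3      8  retail  Widget      30.0
add column discount_plus_price = t['discount'] + t['price']:
   price channel product  discount  discount_plus_price
5    106     web  Gadget       NaN                  NaN
4    103  retail   Gizmo      30.0                133.0
2     87   phone   Gizmo      27.0                114.0
1     83   phone   Cable      27.0                110.0
6     80     web   Gizmo       NaN                  NaN
7     44  retail   Cable      30.0                 74.0
0     31  retail   Panel      30.0                 61.0
3      8  retail  Widget      30.0                 38.0
drop duplicate channel (keep=last):
   price channel product  discount  discount_plus_price
1     83   phone   Cable      27.0                110.0
6     80     web   Gizmo       NaN                  NaN
3      8  retail  Widget      30.0                 38.0
Reading off the value at position 0, column 'discount_plus_price', we get 110.0.

110.0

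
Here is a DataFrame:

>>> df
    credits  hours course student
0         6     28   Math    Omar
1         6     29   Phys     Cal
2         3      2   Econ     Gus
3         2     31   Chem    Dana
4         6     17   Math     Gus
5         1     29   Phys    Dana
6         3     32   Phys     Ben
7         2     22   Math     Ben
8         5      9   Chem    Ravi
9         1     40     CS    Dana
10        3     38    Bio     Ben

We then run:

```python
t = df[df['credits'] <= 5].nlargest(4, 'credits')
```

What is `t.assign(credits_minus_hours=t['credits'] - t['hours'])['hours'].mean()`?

20.25

filter rows where credits <= 5:
    credits  hours course student
2         3      2   Econ     Gus
3         2     31   Chem    Dana
5         1     29   Phys    Dana
6         3     32   Phys     Ben
7         2     22   Math     Ben
8         5      9   Chem    Ravi
9         1     40     CS    Dana
10        3     38    Bio     Ben
take 4 rows with largest credits:
    credits  hours course student
8         5      9   Chem    Ravi
2         3      2   Econ     Gus
6         3     32   Phys     Ben
10        3     38    Bio     Ben
add column credits_minus_hours = t['credits'] - t['hours']:
    credits  hours course student  credits_minus_hours
8         5      9   Chem    Ravi                   -4
2         3      2   Econ     Gus                    1
6         3     32   Phys     Ben                  -29
10        3     38    Bio     Ben                  -35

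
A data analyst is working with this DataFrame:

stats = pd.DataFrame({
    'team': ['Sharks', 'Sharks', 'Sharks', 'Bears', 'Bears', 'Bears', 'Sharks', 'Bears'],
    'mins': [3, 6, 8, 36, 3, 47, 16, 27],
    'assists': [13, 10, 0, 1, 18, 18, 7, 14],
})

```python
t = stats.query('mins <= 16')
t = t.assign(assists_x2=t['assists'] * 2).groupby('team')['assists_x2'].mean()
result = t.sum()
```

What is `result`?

51.0

filter rows where mins <= 16:
     team  mins  assists
0  Sharks     3       13
1  Sharks     6       10
2  Sharks     8        0
4   Bears     3       18
6  Sharks    16        7
add column assists_x2 = t['assists'] * 2:
     team  mins  assists  assists_x2
0  Sharks     3       13          26
1  Sharks     6       10          20
2  Sharks     8        0           0
4   Bears     3       18          36
6  Sharks    16        7          14
group by team, mean of assists_x2:
team
Bears     36.0
Sharks    15.0
Name: assists_x2, dtype: float64
Hence 51.0.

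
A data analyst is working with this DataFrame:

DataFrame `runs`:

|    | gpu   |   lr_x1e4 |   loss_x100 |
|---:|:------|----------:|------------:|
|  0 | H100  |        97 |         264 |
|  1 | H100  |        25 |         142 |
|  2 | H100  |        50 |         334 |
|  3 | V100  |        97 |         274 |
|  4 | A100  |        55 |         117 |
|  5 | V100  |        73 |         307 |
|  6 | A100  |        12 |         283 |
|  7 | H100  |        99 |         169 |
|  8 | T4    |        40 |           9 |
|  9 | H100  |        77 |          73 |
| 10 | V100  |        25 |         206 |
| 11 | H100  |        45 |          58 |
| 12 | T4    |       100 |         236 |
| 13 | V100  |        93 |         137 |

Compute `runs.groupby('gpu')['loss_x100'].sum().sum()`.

2609

group by gpu, sum of loss_x100:
gpu
A100     400
H100    1040
T4       245
V100     924
Name: loss_x100, dtype: int64
So sum() = 2609.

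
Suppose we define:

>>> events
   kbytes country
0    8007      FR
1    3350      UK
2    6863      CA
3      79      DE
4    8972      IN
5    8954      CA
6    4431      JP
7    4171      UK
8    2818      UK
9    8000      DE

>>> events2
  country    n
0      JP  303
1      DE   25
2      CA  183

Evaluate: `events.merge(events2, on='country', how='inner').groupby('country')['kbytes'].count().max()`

2

merge on 'country' (how='inner') → 5 rows:
   kbytes country    n
0    6863      CA  183
1      79      DE   25
2    8954      CA  183
3    4431      JP  303
4    8000      DE   25
group by country, count of kbytes:
country
CA    2
DE    2
JP    1
Name: kbytes, dtype: int64
Then the max of the resulting series: 2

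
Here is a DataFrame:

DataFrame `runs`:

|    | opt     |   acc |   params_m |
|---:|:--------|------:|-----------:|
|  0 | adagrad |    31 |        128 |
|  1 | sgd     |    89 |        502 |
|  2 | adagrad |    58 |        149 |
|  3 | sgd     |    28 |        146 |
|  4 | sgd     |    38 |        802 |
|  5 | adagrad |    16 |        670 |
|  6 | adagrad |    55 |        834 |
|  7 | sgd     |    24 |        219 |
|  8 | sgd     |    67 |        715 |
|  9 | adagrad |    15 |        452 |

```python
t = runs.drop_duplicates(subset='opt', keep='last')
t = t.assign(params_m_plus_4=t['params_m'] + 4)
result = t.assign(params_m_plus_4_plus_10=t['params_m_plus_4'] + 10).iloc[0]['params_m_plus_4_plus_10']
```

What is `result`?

729

drop duplicate opt (keep=last):
       opt  acc  params_m
8      sgd   67       715
9  adagrad   15       452
add column params_m_plus_4 = t['params_m'] + 4:
       opt  acc  params_m  params_m_plus_4
8      sgd   67       715              719
9  adagrad   15       452              456
add column params_m_plus_4_plus_10 = t['params_m_plus_4'] + 10:
       opt  acc  params_m  params_m_plus_4  params_m_plus_4_plus_10
8      sgd   67       715              719                      729
9  adagrad   15       452              456                      466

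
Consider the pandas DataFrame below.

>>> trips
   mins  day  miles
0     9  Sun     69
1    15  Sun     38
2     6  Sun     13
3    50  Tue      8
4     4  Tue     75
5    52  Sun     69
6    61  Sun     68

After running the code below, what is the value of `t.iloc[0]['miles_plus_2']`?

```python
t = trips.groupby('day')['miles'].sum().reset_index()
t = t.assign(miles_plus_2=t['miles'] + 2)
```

259

group by day, sum of miles:
day
Sun    257
Tue     83
Name: miles, dtype: int64
reset_index():
   day  miles
0  Sun    257
1  Tue     83
add column miles_plus_2 = t['miles'] + 2:
   day  miles  miles_plus_2
0  Sun    257           259
1  Tue     83            85
Reading off the value at position 0, column 'miles_plus_2', we get 259.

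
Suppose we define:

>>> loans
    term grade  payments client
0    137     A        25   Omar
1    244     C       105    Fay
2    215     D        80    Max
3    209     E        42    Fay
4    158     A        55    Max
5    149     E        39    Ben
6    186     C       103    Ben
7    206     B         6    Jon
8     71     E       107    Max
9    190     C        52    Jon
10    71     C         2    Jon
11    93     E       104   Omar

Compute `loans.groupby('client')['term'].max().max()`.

244

group by client, max of term:
client
Ben     186
Fay     244
Jon     206
Max     215
Omar    137
Name: term, dtype: int64
Then the max of the resulting series: 244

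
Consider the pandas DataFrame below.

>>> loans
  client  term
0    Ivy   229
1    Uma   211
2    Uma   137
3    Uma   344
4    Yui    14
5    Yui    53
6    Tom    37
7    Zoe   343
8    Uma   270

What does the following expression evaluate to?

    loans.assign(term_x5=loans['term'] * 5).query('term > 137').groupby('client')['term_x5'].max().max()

1720

add column term_x5 = loans['term'] * 5:
  client  term  term_x5
0    Ivy   229     1145
1    Uma   211     1055
2    Uma   137      685
3    Uma   344     1720
4    Yui    14       70
5    Yui    53      265
6    Tom    37      185
7    Zoe   343     1715
8    Uma   270     1350
filter rows where term > 137:
  client  term  term_x5
0    Ivy   229     1145
1    Uma   211     1055
3    Uma   344     1720
7    Zoe   343     1715
8    Uma   270     1350
group by client, max of term_x5:
client
Ivy    1145
Uma    1720
Zoe    1715
Name: term_x5, dtype: int64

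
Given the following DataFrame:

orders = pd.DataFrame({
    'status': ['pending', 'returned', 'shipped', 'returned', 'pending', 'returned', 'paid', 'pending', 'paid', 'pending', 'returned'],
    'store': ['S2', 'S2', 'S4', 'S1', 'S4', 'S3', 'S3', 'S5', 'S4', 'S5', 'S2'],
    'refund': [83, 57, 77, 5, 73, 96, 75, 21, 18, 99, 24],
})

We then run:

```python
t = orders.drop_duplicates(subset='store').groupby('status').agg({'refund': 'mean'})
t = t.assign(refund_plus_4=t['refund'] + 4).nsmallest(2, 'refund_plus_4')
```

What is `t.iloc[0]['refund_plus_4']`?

54.5

drop duplicate store (keep=first):
     status store  refund
0   pending    S2      83
2   shipped    S4      77
3  returned    S1       5
5  returned    S3      96
7   pending    S5      21
group by status, mean of refund:
          refund
status          
pending     52.0
returned    50.5
shipped     77.0
add column refund_plus_4 = t['refund'] + 4:
          refund  refund_plus_4
status                         
pending     52.0           56.0
returned    50.5           54.5
shipped     77.0           81.0
take 2 rows with smallest refund_plus_4:
          refund  refund_plus_4
status                         
returned    50.5           54.5
pending     52.0           56.0
Taking the value at position 0, column 'refund_plus_4' gives 54.5.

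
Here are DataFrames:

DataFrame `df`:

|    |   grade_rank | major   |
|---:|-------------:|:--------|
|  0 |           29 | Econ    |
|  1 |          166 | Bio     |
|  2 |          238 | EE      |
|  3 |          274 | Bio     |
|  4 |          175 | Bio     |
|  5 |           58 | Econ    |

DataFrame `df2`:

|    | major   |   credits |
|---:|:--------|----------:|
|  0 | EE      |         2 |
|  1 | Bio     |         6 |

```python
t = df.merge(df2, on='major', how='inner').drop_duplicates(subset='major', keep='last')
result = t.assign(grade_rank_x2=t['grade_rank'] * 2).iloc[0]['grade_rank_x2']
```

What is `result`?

476

merge on 'major' (how='inner') → 4 rows:
   grade_rank major  credits
0         166   Bio        6
1         238    EE        2
2         274   Bio        6
3         175   Bio        6
drop duplicate major (keep=last):
   grade_rank major  credits
1         238    EE        2
3         175   Bio        6
add column grade_rank_x2 = t['grade_rank'] * 2:
   grade_rank major  credits  grade_rank_x2
1         238    EE        2            476
3         175   Bio        6            350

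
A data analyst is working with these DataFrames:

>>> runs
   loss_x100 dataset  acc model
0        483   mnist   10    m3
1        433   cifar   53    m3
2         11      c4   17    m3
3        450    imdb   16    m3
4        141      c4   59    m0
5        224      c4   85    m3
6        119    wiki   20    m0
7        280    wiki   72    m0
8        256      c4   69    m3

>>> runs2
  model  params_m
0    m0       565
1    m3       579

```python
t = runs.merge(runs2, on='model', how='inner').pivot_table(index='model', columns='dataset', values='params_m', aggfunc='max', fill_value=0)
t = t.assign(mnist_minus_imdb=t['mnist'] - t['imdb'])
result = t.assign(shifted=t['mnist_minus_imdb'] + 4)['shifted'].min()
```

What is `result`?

4

merge on 'model' (how='inner') → 9 rows:
   loss_x100 dataset  acc model  params_m
0        483   mnist   10    m3       579
1        433   cifar   53    m3       579
2         11      c4   17    m3       579
3        450    imdb   16    m3       579
4        141      c4   59    m0       565
5        224      c4   85    m3       579
6        119    wiki   20    m0       565
7        280    wiki   72    m0       565
8        256      c4   69    m3       579
pivot: rows=model, cols=dataset, max(params_m):
dataset   c4  cifar  imdb  mnist  wiki
model                                 
m0       565      0     0      0   565
m3       579    579   579    579     0
add column mnist_minus_imdb = t['mnist'] - t['imdb']:
dataset   c4  cifar  imdb  mnist  wiki  mnist_minus_imdb
model                                                   
m0       565      0     0      0   565                 0
m3       579    579   579    579     0                 0
add column shifted = t['mnist_minus_imdb'] + 4:
dataset   c4  cifar  imdb  mnist  wiki  mnist_minus_imdb  shifted
model                                                            
m0       565      0     0      0   565                 0        4
m3       579    579   579    579     0                 0        4
Reading off the min of column 'shifted', we get 4.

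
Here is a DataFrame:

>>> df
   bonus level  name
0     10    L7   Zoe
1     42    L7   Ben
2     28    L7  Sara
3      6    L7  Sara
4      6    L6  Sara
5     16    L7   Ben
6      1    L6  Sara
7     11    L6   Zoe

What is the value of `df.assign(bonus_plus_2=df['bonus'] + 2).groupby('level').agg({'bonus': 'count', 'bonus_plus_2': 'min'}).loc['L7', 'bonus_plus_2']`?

8

add column bonus_plus_2 = df['bonus'] + 2:
   bonus level  name  bonus_plus_2
0     10    L7   Zoe            12
1     42    L7   Ben            44
2     28    L7  Sara            30
3      6    L7  Sara             8
4      6    L6  Sara             8
5     16    L7   Ben            18
6      1    L6  Sara             3
7     11    L6   Zoe            13
group by level: count(bonus), min(bonus_plus_2):
       bonus  bonus_plus_2
level                     
L6         3             3
L7         5             8
Finally, value at row 'L7', column 'bonus_plus_2' = 8.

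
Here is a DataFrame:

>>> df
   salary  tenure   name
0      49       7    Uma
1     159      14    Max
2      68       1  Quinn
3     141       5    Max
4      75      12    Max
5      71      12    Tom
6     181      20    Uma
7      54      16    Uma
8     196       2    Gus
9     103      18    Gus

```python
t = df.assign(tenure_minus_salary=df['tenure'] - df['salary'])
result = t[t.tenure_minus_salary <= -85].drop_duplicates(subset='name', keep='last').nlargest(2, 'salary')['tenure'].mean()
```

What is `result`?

12.5

add column tenure_minus_salary = df['tenure'] - df['salary']:
   salary  tenure   name  tenure_minus_salary
0      49       7    Uma                  -42
1     159      14    Max                 -145
2      68       1  Quinn                  -67
3     141       5    Max                 -136
4      75      12    Max                  -63
5      71      12    Tom                  -59
6     181      20    Uma                 -161
7      54      16    Uma                  -38
8     196       2    Gus                 -194
9     103      18    Gus                  -85
filter rows where tenure_minus_salary <= -85:
   salary  tenure name  tenure_minus_salary
1     159      14  Max                 -145
3     141       5  Max                 -136
6     181      20  Uma                 -161
8     196       2  Gus                 -194
9     103      18  Gus                  -85
drop duplicate name (keep=last):
   salary  tenure name  tenure_minus_salary
3     141       5  Max                 -136
6     181      20  Uma                 -161
9     103      18  Gus                  -85
take 2 rows with largest salary:
   salary  tenure name  tenure_minus_salary
6     181      20  Uma                 -161
3     141       5  Max                 -136
Then the mean of column 'tenure': 12.5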